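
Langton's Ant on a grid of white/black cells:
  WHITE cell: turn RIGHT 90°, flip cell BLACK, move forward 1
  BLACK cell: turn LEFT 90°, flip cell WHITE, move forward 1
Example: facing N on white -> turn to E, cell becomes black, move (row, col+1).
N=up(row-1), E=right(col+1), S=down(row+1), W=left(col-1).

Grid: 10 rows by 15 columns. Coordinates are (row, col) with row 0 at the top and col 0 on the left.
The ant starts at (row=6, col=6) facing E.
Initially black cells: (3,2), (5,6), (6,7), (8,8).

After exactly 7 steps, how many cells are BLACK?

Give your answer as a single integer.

Answer: 7

Derivation:
Step 1: on WHITE (6,6): turn R to S, flip to black, move to (7,6). |black|=5
Step 2: on WHITE (7,6): turn R to W, flip to black, move to (7,5). |black|=6
Step 3: on WHITE (7,5): turn R to N, flip to black, move to (6,5). |black|=7
Step 4: on WHITE (6,5): turn R to E, flip to black, move to (6,6). |black|=8
Step 5: on BLACK (6,6): turn L to N, flip to white, move to (5,6). |black|=7
Step 6: on BLACK (5,6): turn L to W, flip to white, move to (5,5). |black|=6
Step 7: on WHITE (5,5): turn R to N, flip to black, move to (4,5). |black|=7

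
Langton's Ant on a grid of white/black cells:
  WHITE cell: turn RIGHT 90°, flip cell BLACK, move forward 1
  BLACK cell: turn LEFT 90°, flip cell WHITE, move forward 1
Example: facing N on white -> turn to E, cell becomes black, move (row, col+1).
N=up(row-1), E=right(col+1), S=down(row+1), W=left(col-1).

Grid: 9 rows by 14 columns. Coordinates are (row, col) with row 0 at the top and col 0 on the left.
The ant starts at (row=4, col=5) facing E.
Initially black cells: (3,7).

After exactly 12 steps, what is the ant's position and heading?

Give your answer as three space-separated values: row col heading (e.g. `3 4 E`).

Answer: 2 5 E

Derivation:
Step 1: on WHITE (4,5): turn R to S, flip to black, move to (5,5). |black|=2
Step 2: on WHITE (5,5): turn R to W, flip to black, move to (5,4). |black|=3
Step 3: on WHITE (5,4): turn R to N, flip to black, move to (4,4). |black|=4
Step 4: on WHITE (4,4): turn R to E, flip to black, move to (4,5). |black|=5
Step 5: on BLACK (4,5): turn L to N, flip to white, move to (3,5). |black|=4
Step 6: on WHITE (3,5): turn R to E, flip to black, move to (3,6). |black|=5
Step 7: on WHITE (3,6): turn R to S, flip to black, move to (4,6). |black|=6
Step 8: on WHITE (4,6): turn R to W, flip to black, move to (4,5). |black|=7
Step 9: on WHITE (4,5): turn R to N, flip to black, move to (3,5). |black|=8
Step 10: on BLACK (3,5): turn L to W, flip to white, move to (3,4). |black|=7
Step 11: on WHITE (3,4): turn R to N, flip to black, move to (2,4). |black|=8
Step 12: on WHITE (2,4): turn R to E, flip to black, move to (2,5). |black|=9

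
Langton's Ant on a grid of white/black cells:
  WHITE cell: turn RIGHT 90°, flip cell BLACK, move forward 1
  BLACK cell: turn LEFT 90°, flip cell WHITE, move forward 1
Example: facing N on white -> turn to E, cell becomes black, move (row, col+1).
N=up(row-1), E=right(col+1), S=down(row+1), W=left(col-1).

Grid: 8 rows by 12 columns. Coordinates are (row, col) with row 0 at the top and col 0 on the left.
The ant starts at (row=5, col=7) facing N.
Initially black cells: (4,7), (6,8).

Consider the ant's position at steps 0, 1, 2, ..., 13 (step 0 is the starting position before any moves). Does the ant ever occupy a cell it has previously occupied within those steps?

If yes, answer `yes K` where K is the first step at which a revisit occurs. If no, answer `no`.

Answer: yes 6

Derivation:
Step 1: on WHITE (5,7): turn R to E, flip to black, move to (5,8). |black|=3 — new cell
Step 2: on WHITE (5,8): turn R to S, flip to black, move to (6,8). |black|=4 — new cell
Step 3: on BLACK (6,8): turn L to E, flip to white, move to (6,9). |black|=3 — new cell
Step 4: on WHITE (6,9): turn R to S, flip to black, move to (7,9). |black|=4 — new cell
Step 5: on WHITE (7,9): turn R to W, flip to black, move to (7,8). |black|=5 — new cell
Step 6: on WHITE (7,8): turn R to N, flip to black, move to (6,8). |black|=6 — REVISIT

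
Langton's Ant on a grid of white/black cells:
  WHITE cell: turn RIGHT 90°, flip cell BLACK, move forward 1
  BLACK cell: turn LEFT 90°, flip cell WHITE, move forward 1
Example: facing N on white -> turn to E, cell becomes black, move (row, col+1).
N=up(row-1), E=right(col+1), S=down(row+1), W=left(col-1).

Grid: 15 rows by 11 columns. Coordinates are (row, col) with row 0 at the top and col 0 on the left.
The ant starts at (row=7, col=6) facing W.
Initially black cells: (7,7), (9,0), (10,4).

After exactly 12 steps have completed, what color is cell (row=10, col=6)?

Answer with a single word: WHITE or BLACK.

Step 1: on WHITE (7,6): turn R to N, flip to black, move to (6,6). |black|=4
Step 2: on WHITE (6,6): turn R to E, flip to black, move to (6,7). |black|=5
Step 3: on WHITE (6,7): turn R to S, flip to black, move to (7,7). |black|=6
Step 4: on BLACK (7,7): turn L to E, flip to white, move to (7,8). |black|=5
Step 5: on WHITE (7,8): turn R to S, flip to black, move to (8,8). |black|=6
Step 6: on WHITE (8,8): turn R to W, flip to black, move to (8,7). |black|=7
Step 7: on WHITE (8,7): turn R to N, flip to black, move to (7,7). |black|=8
Step 8: on WHITE (7,7): turn R to E, flip to black, move to (7,8). |black|=9
Step 9: on BLACK (7,8): turn L to N, flip to white, move to (6,8). |black|=8
Step 10: on WHITE (6,8): turn R to E, flip to black, move to (6,9). |black|=9
Step 11: on WHITE (6,9): turn R to S, flip to black, move to (7,9). |black|=10
Step 12: on WHITE (7,9): turn R to W, flip to black, move to (7,8). |black|=11

Answer: WHITE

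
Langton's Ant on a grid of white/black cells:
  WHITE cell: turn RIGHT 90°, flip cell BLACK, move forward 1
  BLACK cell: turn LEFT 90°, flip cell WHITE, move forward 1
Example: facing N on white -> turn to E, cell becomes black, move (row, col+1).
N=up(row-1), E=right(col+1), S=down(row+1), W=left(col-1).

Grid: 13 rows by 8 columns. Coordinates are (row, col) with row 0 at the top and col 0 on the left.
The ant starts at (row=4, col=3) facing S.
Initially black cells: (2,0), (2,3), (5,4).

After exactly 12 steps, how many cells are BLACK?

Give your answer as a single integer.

Answer: 9

Derivation:
Step 1: on WHITE (4,3): turn R to W, flip to black, move to (4,2). |black|=4
Step 2: on WHITE (4,2): turn R to N, flip to black, move to (3,2). |black|=5
Step 3: on WHITE (3,2): turn R to E, flip to black, move to (3,3). |black|=6
Step 4: on WHITE (3,3): turn R to S, flip to black, move to (4,3). |black|=7
Step 5: on BLACK (4,3): turn L to E, flip to white, move to (4,4). |black|=6
Step 6: on WHITE (4,4): turn R to S, flip to black, move to (5,4). |black|=7
Step 7: on BLACK (5,4): turn L to E, flip to white, move to (5,5). |black|=6
Step 8: on WHITE (5,5): turn R to S, flip to black, move to (6,5). |black|=7
Step 9: on WHITE (6,5): turn R to W, flip to black, move to (6,4). |black|=8
Step 10: on WHITE (6,4): turn R to N, flip to black, move to (5,4). |black|=9
Step 11: on WHITE (5,4): turn R to E, flip to black, move to (5,5). |black|=10
Step 12: on BLACK (5,5): turn L to N, flip to white, move to (4,5). |black|=9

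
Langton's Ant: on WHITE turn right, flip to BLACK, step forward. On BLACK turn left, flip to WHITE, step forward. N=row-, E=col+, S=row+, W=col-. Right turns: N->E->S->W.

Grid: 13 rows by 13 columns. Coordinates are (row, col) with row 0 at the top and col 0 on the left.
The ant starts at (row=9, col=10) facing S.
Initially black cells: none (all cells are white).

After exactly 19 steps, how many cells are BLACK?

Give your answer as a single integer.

Step 1: on WHITE (9,10): turn R to W, flip to black, move to (9,9). |black|=1
Step 2: on WHITE (9,9): turn R to N, flip to black, move to (8,9). |black|=2
Step 3: on WHITE (8,9): turn R to E, flip to black, move to (8,10). |black|=3
Step 4: on WHITE (8,10): turn R to S, flip to black, move to (9,10). |black|=4
Step 5: on BLACK (9,10): turn L to E, flip to white, move to (9,11). |black|=3
Step 6: on WHITE (9,11): turn R to S, flip to black, move to (10,11). |black|=4
Step 7: on WHITE (10,11): turn R to W, flip to black, move to (10,10). |black|=5
Step 8: on WHITE (10,10): turn R to N, flip to black, move to (9,10). |black|=6
Step 9: on WHITE (9,10): turn R to E, flip to black, move to (9,11). |black|=7
Step 10: on BLACK (9,11): turn L to N, flip to white, move to (8,11). |black|=6
Step 11: on WHITE (8,11): turn R to E, flip to black, move to (8,12). |black|=7
Step 12: on WHITE (8,12): turn R to S, flip to black, move to (9,12). |black|=8
Step 13: on WHITE (9,12): turn R to W, flip to black, move to (9,11). |black|=9
Step 14: on WHITE (9,11): turn R to N, flip to black, move to (8,11). |black|=10
Step 15: on BLACK (8,11): turn L to W, flip to white, move to (8,10). |black|=9
Step 16: on BLACK (8,10): turn L to S, flip to white, move to (9,10). |black|=8
Step 17: on BLACK (9,10): turn L to E, flip to white, move to (9,11). |black|=7
Step 18: on BLACK (9,11): turn L to N, flip to white, move to (8,11). |black|=6
Step 19: on WHITE (8,11): turn R to E, flip to black, move to (8,12). |black|=7

Answer: 7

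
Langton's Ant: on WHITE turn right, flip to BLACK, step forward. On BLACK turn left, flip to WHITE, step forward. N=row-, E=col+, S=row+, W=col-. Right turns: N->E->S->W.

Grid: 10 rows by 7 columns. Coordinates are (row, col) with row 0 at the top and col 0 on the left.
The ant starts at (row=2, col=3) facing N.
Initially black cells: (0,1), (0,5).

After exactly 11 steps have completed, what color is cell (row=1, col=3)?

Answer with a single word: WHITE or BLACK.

Step 1: on WHITE (2,3): turn R to E, flip to black, move to (2,4). |black|=3
Step 2: on WHITE (2,4): turn R to S, flip to black, move to (3,4). |black|=4
Step 3: on WHITE (3,4): turn R to W, flip to black, move to (3,3). |black|=5
Step 4: on WHITE (3,3): turn R to N, flip to black, move to (2,3). |black|=6
Step 5: on BLACK (2,3): turn L to W, flip to white, move to (2,2). |black|=5
Step 6: on WHITE (2,2): turn R to N, flip to black, move to (1,2). |black|=6
Step 7: on WHITE (1,2): turn R to E, flip to black, move to (1,3). |black|=7
Step 8: on WHITE (1,3): turn R to S, flip to black, move to (2,3). |black|=8
Step 9: on WHITE (2,3): turn R to W, flip to black, move to (2,2). |black|=9
Step 10: on BLACK (2,2): turn L to S, flip to white, move to (3,2). |black|=8
Step 11: on WHITE (3,2): turn R to W, flip to black, move to (3,1). |black|=9

Answer: BLACK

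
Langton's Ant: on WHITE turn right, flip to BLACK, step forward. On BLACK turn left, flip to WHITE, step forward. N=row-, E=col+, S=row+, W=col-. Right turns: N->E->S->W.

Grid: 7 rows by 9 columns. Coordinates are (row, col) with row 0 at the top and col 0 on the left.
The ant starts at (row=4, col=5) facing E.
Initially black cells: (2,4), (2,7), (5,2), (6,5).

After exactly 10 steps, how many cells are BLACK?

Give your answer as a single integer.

Answer: 10

Derivation:
Step 1: on WHITE (4,5): turn R to S, flip to black, move to (5,5). |black|=5
Step 2: on WHITE (5,5): turn R to W, flip to black, move to (5,4). |black|=6
Step 3: on WHITE (5,4): turn R to N, flip to black, move to (4,4). |black|=7
Step 4: on WHITE (4,4): turn R to E, flip to black, move to (4,5). |black|=8
Step 5: on BLACK (4,5): turn L to N, flip to white, move to (3,5). |black|=7
Step 6: on WHITE (3,5): turn R to E, flip to black, move to (3,6). |black|=8
Step 7: on WHITE (3,6): turn R to S, flip to black, move to (4,6). |black|=9
Step 8: on WHITE (4,6): turn R to W, flip to black, move to (4,5). |black|=10
Step 9: on WHITE (4,5): turn R to N, flip to black, move to (3,5). |black|=11
Step 10: on BLACK (3,5): turn L to W, flip to white, move to (3,4). |black|=10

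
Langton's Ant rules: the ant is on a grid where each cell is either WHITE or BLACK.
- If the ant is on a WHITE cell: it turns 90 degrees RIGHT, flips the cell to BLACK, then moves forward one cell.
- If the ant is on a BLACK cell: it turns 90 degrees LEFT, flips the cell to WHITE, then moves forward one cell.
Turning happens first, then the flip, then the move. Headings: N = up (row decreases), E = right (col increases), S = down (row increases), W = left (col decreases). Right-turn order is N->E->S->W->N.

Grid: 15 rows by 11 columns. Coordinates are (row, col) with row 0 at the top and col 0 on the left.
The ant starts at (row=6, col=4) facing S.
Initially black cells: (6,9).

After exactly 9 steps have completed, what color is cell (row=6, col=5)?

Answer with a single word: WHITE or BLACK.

Answer: BLACK

Derivation:
Step 1: on WHITE (6,4): turn R to W, flip to black, move to (6,3). |black|=2
Step 2: on WHITE (6,3): turn R to N, flip to black, move to (5,3). |black|=3
Step 3: on WHITE (5,3): turn R to E, flip to black, move to (5,4). |black|=4
Step 4: on WHITE (5,4): turn R to S, flip to black, move to (6,4). |black|=5
Step 5: on BLACK (6,4): turn L to E, flip to white, move to (6,5). |black|=4
Step 6: on WHITE (6,5): turn R to S, flip to black, move to (7,5). |black|=5
Step 7: on WHITE (7,5): turn R to W, flip to black, move to (7,4). |black|=6
Step 8: on WHITE (7,4): turn R to N, flip to black, move to (6,4). |black|=7
Step 9: on WHITE (6,4): turn R to E, flip to black, move to (6,5). |black|=8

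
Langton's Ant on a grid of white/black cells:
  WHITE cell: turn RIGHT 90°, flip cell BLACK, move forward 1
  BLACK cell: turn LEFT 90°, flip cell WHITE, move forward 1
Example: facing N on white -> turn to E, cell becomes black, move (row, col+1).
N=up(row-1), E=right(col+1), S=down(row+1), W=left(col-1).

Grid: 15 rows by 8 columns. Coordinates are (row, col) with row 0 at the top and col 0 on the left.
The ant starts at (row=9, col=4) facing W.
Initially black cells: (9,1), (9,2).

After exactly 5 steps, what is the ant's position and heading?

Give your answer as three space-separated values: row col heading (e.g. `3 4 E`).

Answer: 10 4 S

Derivation:
Step 1: on WHITE (9,4): turn R to N, flip to black, move to (8,4). |black|=3
Step 2: on WHITE (8,4): turn R to E, flip to black, move to (8,5). |black|=4
Step 3: on WHITE (8,5): turn R to S, flip to black, move to (9,5). |black|=5
Step 4: on WHITE (9,5): turn R to W, flip to black, move to (9,4). |black|=6
Step 5: on BLACK (9,4): turn L to S, flip to white, move to (10,4). |black|=5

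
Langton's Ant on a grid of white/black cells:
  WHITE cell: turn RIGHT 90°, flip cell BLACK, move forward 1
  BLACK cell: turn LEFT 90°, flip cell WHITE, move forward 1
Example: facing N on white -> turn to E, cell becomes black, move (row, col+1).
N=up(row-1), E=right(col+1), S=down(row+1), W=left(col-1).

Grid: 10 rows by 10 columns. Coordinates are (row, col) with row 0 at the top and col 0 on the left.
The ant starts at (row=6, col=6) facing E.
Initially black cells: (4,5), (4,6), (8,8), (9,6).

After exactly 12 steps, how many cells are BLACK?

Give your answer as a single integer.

Answer: 10

Derivation:
Step 1: on WHITE (6,6): turn R to S, flip to black, move to (7,6). |black|=5
Step 2: on WHITE (7,6): turn R to W, flip to black, move to (7,5). |black|=6
Step 3: on WHITE (7,5): turn R to N, flip to black, move to (6,5). |black|=7
Step 4: on WHITE (6,5): turn R to E, flip to black, move to (6,6). |black|=8
Step 5: on BLACK (6,6): turn L to N, flip to white, move to (5,6). |black|=7
Step 6: on WHITE (5,6): turn R to E, flip to black, move to (5,7). |black|=8
Step 7: on WHITE (5,7): turn R to S, flip to black, move to (6,7). |black|=9
Step 8: on WHITE (6,7): turn R to W, flip to black, move to (6,6). |black|=10
Step 9: on WHITE (6,6): turn R to N, flip to black, move to (5,6). |black|=11
Step 10: on BLACK (5,6): turn L to W, flip to white, move to (5,5). |black|=10
Step 11: on WHITE (5,5): turn R to N, flip to black, move to (4,5). |black|=11
Step 12: on BLACK (4,5): turn L to W, flip to white, move to (4,4). |black|=10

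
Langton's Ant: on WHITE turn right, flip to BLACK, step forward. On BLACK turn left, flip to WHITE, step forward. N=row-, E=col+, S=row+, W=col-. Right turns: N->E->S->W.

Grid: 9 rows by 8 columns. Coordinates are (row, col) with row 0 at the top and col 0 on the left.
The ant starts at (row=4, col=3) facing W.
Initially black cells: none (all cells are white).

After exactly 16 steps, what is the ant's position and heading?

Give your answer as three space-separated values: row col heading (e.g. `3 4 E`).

Step 1: on WHITE (4,3): turn R to N, flip to black, move to (3,3). |black|=1
Step 2: on WHITE (3,3): turn R to E, flip to black, move to (3,4). |black|=2
Step 3: on WHITE (3,4): turn R to S, flip to black, move to (4,4). |black|=3
Step 4: on WHITE (4,4): turn R to W, flip to black, move to (4,3). |black|=4
Step 5: on BLACK (4,3): turn L to S, flip to white, move to (5,3). |black|=3
Step 6: on WHITE (5,3): turn R to W, flip to black, move to (5,2). |black|=4
Step 7: on WHITE (5,2): turn R to N, flip to black, move to (4,2). |black|=5
Step 8: on WHITE (4,2): turn R to E, flip to black, move to (4,3). |black|=6
Step 9: on WHITE (4,3): turn R to S, flip to black, move to (5,3). |black|=7
Step 10: on BLACK (5,3): turn L to E, flip to white, move to (5,4). |black|=6
Step 11: on WHITE (5,4): turn R to S, flip to black, move to (6,4). |black|=7
Step 12: on WHITE (6,4): turn R to W, flip to black, move to (6,3). |black|=8
Step 13: on WHITE (6,3): turn R to N, flip to black, move to (5,3). |black|=9
Step 14: on WHITE (5,3): turn R to E, flip to black, move to (5,4). |black|=10
Step 15: on BLACK (5,4): turn L to N, flip to white, move to (4,4). |black|=9
Step 16: on BLACK (4,4): turn L to W, flip to white, move to (4,3). |black|=8

Answer: 4 3 W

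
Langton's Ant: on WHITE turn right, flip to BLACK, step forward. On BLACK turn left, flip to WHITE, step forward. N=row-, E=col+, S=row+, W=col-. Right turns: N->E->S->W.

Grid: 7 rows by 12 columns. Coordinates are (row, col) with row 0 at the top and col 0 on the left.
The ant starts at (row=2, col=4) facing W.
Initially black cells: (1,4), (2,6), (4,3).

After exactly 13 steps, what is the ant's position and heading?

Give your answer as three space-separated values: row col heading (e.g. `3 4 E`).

Step 1: on WHITE (2,4): turn R to N, flip to black, move to (1,4). |black|=4
Step 2: on BLACK (1,4): turn L to W, flip to white, move to (1,3). |black|=3
Step 3: on WHITE (1,3): turn R to N, flip to black, move to (0,3). |black|=4
Step 4: on WHITE (0,3): turn R to E, flip to black, move to (0,4). |black|=5
Step 5: on WHITE (0,4): turn R to S, flip to black, move to (1,4). |black|=6
Step 6: on WHITE (1,4): turn R to W, flip to black, move to (1,3). |black|=7
Step 7: on BLACK (1,3): turn L to S, flip to white, move to (2,3). |black|=6
Step 8: on WHITE (2,3): turn R to W, flip to black, move to (2,2). |black|=7
Step 9: on WHITE (2,2): turn R to N, flip to black, move to (1,2). |black|=8
Step 10: on WHITE (1,2): turn R to E, flip to black, move to (1,3). |black|=9
Step 11: on WHITE (1,3): turn R to S, flip to black, move to (2,3). |black|=10
Step 12: on BLACK (2,3): turn L to E, flip to white, move to (2,4). |black|=9
Step 13: on BLACK (2,4): turn L to N, flip to white, move to (1,4). |black|=8

Answer: 1 4 N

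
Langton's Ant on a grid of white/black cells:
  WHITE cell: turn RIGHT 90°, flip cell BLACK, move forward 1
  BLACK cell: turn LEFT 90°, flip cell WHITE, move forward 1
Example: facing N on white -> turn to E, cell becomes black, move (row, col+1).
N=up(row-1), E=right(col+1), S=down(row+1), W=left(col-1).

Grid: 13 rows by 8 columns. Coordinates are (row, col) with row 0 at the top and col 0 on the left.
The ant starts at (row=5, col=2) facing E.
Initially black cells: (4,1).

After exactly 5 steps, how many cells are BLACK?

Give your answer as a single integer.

Answer: 4

Derivation:
Step 1: on WHITE (5,2): turn R to S, flip to black, move to (6,2). |black|=2
Step 2: on WHITE (6,2): turn R to W, flip to black, move to (6,1). |black|=3
Step 3: on WHITE (6,1): turn R to N, flip to black, move to (5,1). |black|=4
Step 4: on WHITE (5,1): turn R to E, flip to black, move to (5,2). |black|=5
Step 5: on BLACK (5,2): turn L to N, flip to white, move to (4,2). |black|=4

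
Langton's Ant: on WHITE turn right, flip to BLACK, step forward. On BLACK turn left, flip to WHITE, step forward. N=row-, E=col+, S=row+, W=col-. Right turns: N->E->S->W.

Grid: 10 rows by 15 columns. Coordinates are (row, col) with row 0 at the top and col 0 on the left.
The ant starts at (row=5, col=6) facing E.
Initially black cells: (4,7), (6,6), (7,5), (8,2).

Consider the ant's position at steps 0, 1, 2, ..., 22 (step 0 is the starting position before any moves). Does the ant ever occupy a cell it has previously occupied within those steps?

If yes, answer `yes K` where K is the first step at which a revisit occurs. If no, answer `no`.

Step 1: on WHITE (5,6): turn R to S, flip to black, move to (6,6). |black|=5 — new cell
Step 2: on BLACK (6,6): turn L to E, flip to white, move to (6,7). |black|=4 — new cell
Step 3: on WHITE (6,7): turn R to S, flip to black, move to (7,7). |black|=5 — new cell
Step 4: on WHITE (7,7): turn R to W, flip to black, move to (7,6). |black|=6 — new cell
Step 5: on WHITE (7,6): turn R to N, flip to black, move to (6,6). |black|=7 — REVISIT

Answer: yes 5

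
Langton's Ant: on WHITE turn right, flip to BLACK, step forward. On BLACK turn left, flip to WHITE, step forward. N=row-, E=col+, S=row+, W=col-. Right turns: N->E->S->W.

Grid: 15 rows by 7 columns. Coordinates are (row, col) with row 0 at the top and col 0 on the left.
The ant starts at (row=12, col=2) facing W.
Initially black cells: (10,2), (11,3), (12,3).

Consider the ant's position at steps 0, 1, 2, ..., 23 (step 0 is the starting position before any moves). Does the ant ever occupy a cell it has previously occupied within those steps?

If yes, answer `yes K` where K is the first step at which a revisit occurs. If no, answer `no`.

Step 1: on WHITE (12,2): turn R to N, flip to black, move to (11,2). |black|=4 — new cell
Step 2: on WHITE (11,2): turn R to E, flip to black, move to (11,3). |black|=5 — new cell
Step 3: on BLACK (11,3): turn L to N, flip to white, move to (10,3). |black|=4 — new cell
Step 4: on WHITE (10,3): turn R to E, flip to black, move to (10,4). |black|=5 — new cell
Step 5: on WHITE (10,4): turn R to S, flip to black, move to (11,4). |black|=6 — new cell
Step 6: on WHITE (11,4): turn R to W, flip to black, move to (11,3). |black|=7 — REVISIT

Answer: yes 6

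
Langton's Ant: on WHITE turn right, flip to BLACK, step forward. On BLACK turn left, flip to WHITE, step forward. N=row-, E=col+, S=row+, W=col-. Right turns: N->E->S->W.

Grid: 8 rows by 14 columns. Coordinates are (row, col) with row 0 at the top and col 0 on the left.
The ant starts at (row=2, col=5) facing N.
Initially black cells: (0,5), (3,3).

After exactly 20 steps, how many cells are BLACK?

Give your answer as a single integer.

Answer: 14

Derivation:
Step 1: on WHITE (2,5): turn R to E, flip to black, move to (2,6). |black|=3
Step 2: on WHITE (2,6): turn R to S, flip to black, move to (3,6). |black|=4
Step 3: on WHITE (3,6): turn R to W, flip to black, move to (3,5). |black|=5
Step 4: on WHITE (3,5): turn R to N, flip to black, move to (2,5). |black|=6
Step 5: on BLACK (2,5): turn L to W, flip to white, move to (2,4). |black|=5
Step 6: on WHITE (2,4): turn R to N, flip to black, move to (1,4). |black|=6
Step 7: on WHITE (1,4): turn R to E, flip to black, move to (1,5). |black|=7
Step 8: on WHITE (1,5): turn R to S, flip to black, move to (2,5). |black|=8
Step 9: on WHITE (2,5): turn R to W, flip to black, move to (2,4). |black|=9
Step 10: on BLACK (2,4): turn L to S, flip to white, move to (3,4). |black|=8
Step 11: on WHITE (3,4): turn R to W, flip to black, move to (3,3). |black|=9
Step 12: on BLACK (3,3): turn L to S, flip to white, move to (4,3). |black|=8
Step 13: on WHITE (4,3): turn R to W, flip to black, move to (4,2). |black|=9
Step 14: on WHITE (4,2): turn R to N, flip to black, move to (3,2). |black|=10
Step 15: on WHITE (3,2): turn R to E, flip to black, move to (3,3). |black|=11
Step 16: on WHITE (3,3): turn R to S, flip to black, move to (4,3). |black|=12
Step 17: on BLACK (4,3): turn L to E, flip to white, move to (4,4). |black|=11
Step 18: on WHITE (4,4): turn R to S, flip to black, move to (5,4). |black|=12
Step 19: on WHITE (5,4): turn R to W, flip to black, move to (5,3). |black|=13
Step 20: on WHITE (5,3): turn R to N, flip to black, move to (4,3). |black|=14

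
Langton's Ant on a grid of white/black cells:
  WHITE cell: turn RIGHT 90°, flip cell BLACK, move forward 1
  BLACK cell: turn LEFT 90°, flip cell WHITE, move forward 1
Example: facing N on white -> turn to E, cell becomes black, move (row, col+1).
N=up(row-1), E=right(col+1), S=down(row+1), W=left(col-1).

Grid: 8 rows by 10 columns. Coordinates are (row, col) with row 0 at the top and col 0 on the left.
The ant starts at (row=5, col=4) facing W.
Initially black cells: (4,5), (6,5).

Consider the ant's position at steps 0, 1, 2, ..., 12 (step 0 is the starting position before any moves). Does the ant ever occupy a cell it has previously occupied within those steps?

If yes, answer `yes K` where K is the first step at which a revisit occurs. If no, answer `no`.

Answer: yes 6

Derivation:
Step 1: on WHITE (5,4): turn R to N, flip to black, move to (4,4). |black|=3 — new cell
Step 2: on WHITE (4,4): turn R to E, flip to black, move to (4,5). |black|=4 — new cell
Step 3: on BLACK (4,5): turn L to N, flip to white, move to (3,5). |black|=3 — new cell
Step 4: on WHITE (3,5): turn R to E, flip to black, move to (3,6). |black|=4 — new cell
Step 5: on WHITE (3,6): turn R to S, flip to black, move to (4,6). |black|=5 — new cell
Step 6: on WHITE (4,6): turn R to W, flip to black, move to (4,5). |black|=6 — REVISIT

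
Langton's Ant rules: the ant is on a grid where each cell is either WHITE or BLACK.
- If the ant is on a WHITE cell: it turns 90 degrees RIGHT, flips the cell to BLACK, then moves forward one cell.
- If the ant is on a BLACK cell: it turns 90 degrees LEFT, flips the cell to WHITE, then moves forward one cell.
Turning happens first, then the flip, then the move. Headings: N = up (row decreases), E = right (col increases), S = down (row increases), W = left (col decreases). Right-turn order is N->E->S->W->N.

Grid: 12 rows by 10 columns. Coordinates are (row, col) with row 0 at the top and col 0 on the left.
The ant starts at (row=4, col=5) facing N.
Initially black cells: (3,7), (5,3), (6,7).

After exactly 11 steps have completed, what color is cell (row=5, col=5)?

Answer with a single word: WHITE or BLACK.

Step 1: on WHITE (4,5): turn R to E, flip to black, move to (4,6). |black|=4
Step 2: on WHITE (4,6): turn R to S, flip to black, move to (5,6). |black|=5
Step 3: on WHITE (5,6): turn R to W, flip to black, move to (5,5). |black|=6
Step 4: on WHITE (5,5): turn R to N, flip to black, move to (4,5). |black|=7
Step 5: on BLACK (4,5): turn L to W, flip to white, move to (4,4). |black|=6
Step 6: on WHITE (4,4): turn R to N, flip to black, move to (3,4). |black|=7
Step 7: on WHITE (3,4): turn R to E, flip to black, move to (3,5). |black|=8
Step 8: on WHITE (3,5): turn R to S, flip to black, move to (4,5). |black|=9
Step 9: on WHITE (4,5): turn R to W, flip to black, move to (4,4). |black|=10
Step 10: on BLACK (4,4): turn L to S, flip to white, move to (5,4). |black|=9
Step 11: on WHITE (5,4): turn R to W, flip to black, move to (5,3). |black|=10

Answer: BLACK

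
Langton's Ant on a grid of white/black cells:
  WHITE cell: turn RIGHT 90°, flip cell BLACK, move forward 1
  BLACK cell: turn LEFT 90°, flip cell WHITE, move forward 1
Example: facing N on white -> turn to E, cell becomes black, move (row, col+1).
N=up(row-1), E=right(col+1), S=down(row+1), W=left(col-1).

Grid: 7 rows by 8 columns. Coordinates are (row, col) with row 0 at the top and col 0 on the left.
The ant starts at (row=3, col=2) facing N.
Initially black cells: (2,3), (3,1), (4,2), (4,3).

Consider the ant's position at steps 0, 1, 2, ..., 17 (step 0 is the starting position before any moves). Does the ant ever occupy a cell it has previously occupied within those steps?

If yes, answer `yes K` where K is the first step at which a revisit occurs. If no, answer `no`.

Answer: yes 6

Derivation:
Step 1: on WHITE (3,2): turn R to E, flip to black, move to (3,3). |black|=5 — new cell
Step 2: on WHITE (3,3): turn R to S, flip to black, move to (4,3). |black|=6 — new cell
Step 3: on BLACK (4,3): turn L to E, flip to white, move to (4,4). |black|=5 — new cell
Step 4: on WHITE (4,4): turn R to S, flip to black, move to (5,4). |black|=6 — new cell
Step 5: on WHITE (5,4): turn R to W, flip to black, move to (5,3). |black|=7 — new cell
Step 6: on WHITE (5,3): turn R to N, flip to black, move to (4,3). |black|=8 — REVISIT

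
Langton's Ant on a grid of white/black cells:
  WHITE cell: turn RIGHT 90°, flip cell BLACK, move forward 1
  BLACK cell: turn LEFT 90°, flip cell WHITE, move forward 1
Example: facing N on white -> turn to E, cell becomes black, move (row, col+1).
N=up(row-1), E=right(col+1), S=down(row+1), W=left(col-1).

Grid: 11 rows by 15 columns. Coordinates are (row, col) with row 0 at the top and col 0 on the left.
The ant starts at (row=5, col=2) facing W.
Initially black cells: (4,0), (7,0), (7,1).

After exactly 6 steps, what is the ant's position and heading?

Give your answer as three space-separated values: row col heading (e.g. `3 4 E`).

Answer: 6 1 W

Derivation:
Step 1: on WHITE (5,2): turn R to N, flip to black, move to (4,2). |black|=4
Step 2: on WHITE (4,2): turn R to E, flip to black, move to (4,3). |black|=5
Step 3: on WHITE (4,3): turn R to S, flip to black, move to (5,3). |black|=6
Step 4: on WHITE (5,3): turn R to W, flip to black, move to (5,2). |black|=7
Step 5: on BLACK (5,2): turn L to S, flip to white, move to (6,2). |black|=6
Step 6: on WHITE (6,2): turn R to W, flip to black, move to (6,1). |black|=7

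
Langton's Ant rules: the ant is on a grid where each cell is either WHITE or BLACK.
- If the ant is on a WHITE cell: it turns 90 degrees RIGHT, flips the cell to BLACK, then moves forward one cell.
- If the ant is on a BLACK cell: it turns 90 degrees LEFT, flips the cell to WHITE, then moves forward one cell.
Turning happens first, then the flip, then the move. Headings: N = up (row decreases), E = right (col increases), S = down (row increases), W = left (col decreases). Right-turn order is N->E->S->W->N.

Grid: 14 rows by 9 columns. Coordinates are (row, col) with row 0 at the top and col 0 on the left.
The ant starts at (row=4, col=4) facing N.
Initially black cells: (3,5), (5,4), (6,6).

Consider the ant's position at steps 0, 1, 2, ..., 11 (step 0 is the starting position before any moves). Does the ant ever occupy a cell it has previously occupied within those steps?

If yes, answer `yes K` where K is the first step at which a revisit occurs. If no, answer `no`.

Answer: yes 7

Derivation:
Step 1: on WHITE (4,4): turn R to E, flip to black, move to (4,5). |black|=4 — new cell
Step 2: on WHITE (4,5): turn R to S, flip to black, move to (5,5). |black|=5 — new cell
Step 3: on WHITE (5,5): turn R to W, flip to black, move to (5,4). |black|=6 — new cell
Step 4: on BLACK (5,4): turn L to S, flip to white, move to (6,4). |black|=5 — new cell
Step 5: on WHITE (6,4): turn R to W, flip to black, move to (6,3). |black|=6 — new cell
Step 6: on WHITE (6,3): turn R to N, flip to black, move to (5,3). |black|=7 — new cell
Step 7: on WHITE (5,3): turn R to E, flip to black, move to (5,4). |black|=8 — REVISIT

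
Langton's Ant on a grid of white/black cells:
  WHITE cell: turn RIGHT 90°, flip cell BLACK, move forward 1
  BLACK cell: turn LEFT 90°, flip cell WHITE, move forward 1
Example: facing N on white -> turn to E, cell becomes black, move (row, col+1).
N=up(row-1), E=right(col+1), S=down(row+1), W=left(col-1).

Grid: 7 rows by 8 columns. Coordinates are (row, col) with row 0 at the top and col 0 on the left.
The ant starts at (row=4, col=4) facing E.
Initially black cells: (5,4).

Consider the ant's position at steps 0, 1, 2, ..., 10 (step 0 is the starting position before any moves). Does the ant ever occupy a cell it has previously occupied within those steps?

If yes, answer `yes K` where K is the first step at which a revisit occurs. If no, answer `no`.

Step 1: on WHITE (4,4): turn R to S, flip to black, move to (5,4). |black|=2 — new cell
Step 2: on BLACK (5,4): turn L to E, flip to white, move to (5,5). |black|=1 — new cell
Step 3: on WHITE (5,5): turn R to S, flip to black, move to (6,5). |black|=2 — new cell
Step 4: on WHITE (6,5): turn R to W, flip to black, move to (6,4). |black|=3 — new cell
Step 5: on WHITE (6,4): turn R to N, flip to black, move to (5,4). |black|=4 — REVISIT

Answer: yes 5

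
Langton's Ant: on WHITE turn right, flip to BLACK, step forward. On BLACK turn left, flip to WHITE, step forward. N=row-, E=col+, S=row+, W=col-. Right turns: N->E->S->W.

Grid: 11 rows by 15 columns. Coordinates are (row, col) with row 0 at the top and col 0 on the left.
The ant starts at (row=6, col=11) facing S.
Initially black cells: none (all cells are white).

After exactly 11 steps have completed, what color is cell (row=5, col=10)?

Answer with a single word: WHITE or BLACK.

Step 1: on WHITE (6,11): turn R to W, flip to black, move to (6,10). |black|=1
Step 2: on WHITE (6,10): turn R to N, flip to black, move to (5,10). |black|=2
Step 3: on WHITE (5,10): turn R to E, flip to black, move to (5,11). |black|=3
Step 4: on WHITE (5,11): turn R to S, flip to black, move to (6,11). |black|=4
Step 5: on BLACK (6,11): turn L to E, flip to white, move to (6,12). |black|=3
Step 6: on WHITE (6,12): turn R to S, flip to black, move to (7,12). |black|=4
Step 7: on WHITE (7,12): turn R to W, flip to black, move to (7,11). |black|=5
Step 8: on WHITE (7,11): turn R to N, flip to black, move to (6,11). |black|=6
Step 9: on WHITE (6,11): turn R to E, flip to black, move to (6,12). |black|=7
Step 10: on BLACK (6,12): turn L to N, flip to white, move to (5,12). |black|=6
Step 11: on WHITE (5,12): turn R to E, flip to black, move to (5,13). |black|=7

Answer: BLACK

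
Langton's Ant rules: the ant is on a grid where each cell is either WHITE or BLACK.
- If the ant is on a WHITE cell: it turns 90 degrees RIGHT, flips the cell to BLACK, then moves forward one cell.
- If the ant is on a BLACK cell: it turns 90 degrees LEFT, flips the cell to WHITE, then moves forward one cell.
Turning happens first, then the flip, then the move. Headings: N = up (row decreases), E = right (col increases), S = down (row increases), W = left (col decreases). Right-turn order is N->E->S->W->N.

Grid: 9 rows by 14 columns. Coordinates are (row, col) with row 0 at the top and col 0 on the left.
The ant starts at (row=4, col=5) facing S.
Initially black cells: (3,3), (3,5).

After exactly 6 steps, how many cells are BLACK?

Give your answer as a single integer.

Step 1: on WHITE (4,5): turn R to W, flip to black, move to (4,4). |black|=3
Step 2: on WHITE (4,4): turn R to N, flip to black, move to (3,4). |black|=4
Step 3: on WHITE (3,4): turn R to E, flip to black, move to (3,5). |black|=5
Step 4: on BLACK (3,5): turn L to N, flip to white, move to (2,5). |black|=4
Step 5: on WHITE (2,5): turn R to E, flip to black, move to (2,6). |black|=5
Step 6: on WHITE (2,6): turn R to S, flip to black, move to (3,6). |black|=6

Answer: 6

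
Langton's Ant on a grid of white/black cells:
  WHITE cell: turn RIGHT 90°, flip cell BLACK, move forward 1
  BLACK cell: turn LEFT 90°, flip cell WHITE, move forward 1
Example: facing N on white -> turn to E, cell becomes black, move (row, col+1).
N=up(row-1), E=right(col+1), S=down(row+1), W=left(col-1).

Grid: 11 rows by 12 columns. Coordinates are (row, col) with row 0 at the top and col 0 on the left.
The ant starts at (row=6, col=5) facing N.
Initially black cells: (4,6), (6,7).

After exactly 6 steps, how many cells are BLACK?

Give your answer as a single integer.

Step 1: on WHITE (6,5): turn R to E, flip to black, move to (6,6). |black|=3
Step 2: on WHITE (6,6): turn R to S, flip to black, move to (7,6). |black|=4
Step 3: on WHITE (7,6): turn R to W, flip to black, move to (7,5). |black|=5
Step 4: on WHITE (7,5): turn R to N, flip to black, move to (6,5). |black|=6
Step 5: on BLACK (6,5): turn L to W, flip to white, move to (6,4). |black|=5
Step 6: on WHITE (6,4): turn R to N, flip to black, move to (5,4). |black|=6

Answer: 6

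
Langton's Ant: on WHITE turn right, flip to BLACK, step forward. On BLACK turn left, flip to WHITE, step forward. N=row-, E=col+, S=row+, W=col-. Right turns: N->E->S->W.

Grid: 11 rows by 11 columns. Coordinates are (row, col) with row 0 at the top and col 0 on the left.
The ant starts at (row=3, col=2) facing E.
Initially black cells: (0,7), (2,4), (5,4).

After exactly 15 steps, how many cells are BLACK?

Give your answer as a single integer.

Answer: 12

Derivation:
Step 1: on WHITE (3,2): turn R to S, flip to black, move to (4,2). |black|=4
Step 2: on WHITE (4,2): turn R to W, flip to black, move to (4,1). |black|=5
Step 3: on WHITE (4,1): turn R to N, flip to black, move to (3,1). |black|=6
Step 4: on WHITE (3,1): turn R to E, flip to black, move to (3,2). |black|=7
Step 5: on BLACK (3,2): turn L to N, flip to white, move to (2,2). |black|=6
Step 6: on WHITE (2,2): turn R to E, flip to black, move to (2,3). |black|=7
Step 7: on WHITE (2,3): turn R to S, flip to black, move to (3,3). |black|=8
Step 8: on WHITE (3,3): turn R to W, flip to black, move to (3,2). |black|=9
Step 9: on WHITE (3,2): turn R to N, flip to black, move to (2,2). |black|=10
Step 10: on BLACK (2,2): turn L to W, flip to white, move to (2,1). |black|=9
Step 11: on WHITE (2,1): turn R to N, flip to black, move to (1,1). |black|=10
Step 12: on WHITE (1,1): turn R to E, flip to black, move to (1,2). |black|=11
Step 13: on WHITE (1,2): turn R to S, flip to black, move to (2,2). |black|=12
Step 14: on WHITE (2,2): turn R to W, flip to black, move to (2,1). |black|=13
Step 15: on BLACK (2,1): turn L to S, flip to white, move to (3,1). |black|=12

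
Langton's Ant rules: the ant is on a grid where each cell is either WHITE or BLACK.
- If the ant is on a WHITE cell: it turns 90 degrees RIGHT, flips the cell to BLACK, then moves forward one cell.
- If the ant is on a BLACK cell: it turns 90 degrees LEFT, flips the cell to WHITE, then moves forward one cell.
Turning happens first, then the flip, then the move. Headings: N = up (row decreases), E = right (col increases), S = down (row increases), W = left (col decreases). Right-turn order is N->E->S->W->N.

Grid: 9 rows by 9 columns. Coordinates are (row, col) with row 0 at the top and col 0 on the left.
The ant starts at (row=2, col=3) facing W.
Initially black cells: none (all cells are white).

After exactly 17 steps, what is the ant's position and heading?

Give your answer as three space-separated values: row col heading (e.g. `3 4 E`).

Answer: 3 3 S

Derivation:
Step 1: on WHITE (2,3): turn R to N, flip to black, move to (1,3). |black|=1
Step 2: on WHITE (1,3): turn R to E, flip to black, move to (1,4). |black|=2
Step 3: on WHITE (1,4): turn R to S, flip to black, move to (2,4). |black|=3
Step 4: on WHITE (2,4): turn R to W, flip to black, move to (2,3). |black|=4
Step 5: on BLACK (2,3): turn L to S, flip to white, move to (3,3). |black|=3
Step 6: on WHITE (3,3): turn R to W, flip to black, move to (3,2). |black|=4
Step 7: on WHITE (3,2): turn R to N, flip to black, move to (2,2). |black|=5
Step 8: on WHITE (2,2): turn R to E, flip to black, move to (2,3). |black|=6
Step 9: on WHITE (2,3): turn R to S, flip to black, move to (3,3). |black|=7
Step 10: on BLACK (3,3): turn L to E, flip to white, move to (3,4). |black|=6
Step 11: on WHITE (3,4): turn R to S, flip to black, move to (4,4). |black|=7
Step 12: on WHITE (4,4): turn R to W, flip to black, move to (4,3). |black|=8
Step 13: on WHITE (4,3): turn R to N, flip to black, move to (3,3). |black|=9
Step 14: on WHITE (3,3): turn R to E, flip to black, move to (3,4). |black|=10
Step 15: on BLACK (3,4): turn L to N, flip to white, move to (2,4). |black|=9
Step 16: on BLACK (2,4): turn L to W, flip to white, move to (2,3). |black|=8
Step 17: on BLACK (2,3): turn L to S, flip to white, move to (3,3). |black|=7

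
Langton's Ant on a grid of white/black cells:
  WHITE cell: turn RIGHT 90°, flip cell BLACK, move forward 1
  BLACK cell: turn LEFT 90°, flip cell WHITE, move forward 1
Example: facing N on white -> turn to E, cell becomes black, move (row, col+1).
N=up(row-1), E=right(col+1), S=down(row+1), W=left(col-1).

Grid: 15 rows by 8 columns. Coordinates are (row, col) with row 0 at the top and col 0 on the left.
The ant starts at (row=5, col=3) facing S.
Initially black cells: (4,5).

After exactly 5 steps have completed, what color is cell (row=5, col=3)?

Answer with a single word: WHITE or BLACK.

Answer: WHITE

Derivation:
Step 1: on WHITE (5,3): turn R to W, flip to black, move to (5,2). |black|=2
Step 2: on WHITE (5,2): turn R to N, flip to black, move to (4,2). |black|=3
Step 3: on WHITE (4,2): turn R to E, flip to black, move to (4,3). |black|=4
Step 4: on WHITE (4,3): turn R to S, flip to black, move to (5,3). |black|=5
Step 5: on BLACK (5,3): turn L to E, flip to white, move to (5,4). |black|=4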